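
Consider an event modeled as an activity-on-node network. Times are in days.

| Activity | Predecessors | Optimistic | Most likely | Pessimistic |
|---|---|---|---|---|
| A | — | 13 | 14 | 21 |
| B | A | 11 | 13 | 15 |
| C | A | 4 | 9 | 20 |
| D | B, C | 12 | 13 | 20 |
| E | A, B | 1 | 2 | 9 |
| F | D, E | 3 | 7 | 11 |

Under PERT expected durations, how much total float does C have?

te_A = (13 + 4·14 + 21)/6 = 90/6 = 15
te_B = (11 + 4·13 + 15)/6 = 78/6 = 13
te_C = (4 + 4·9 + 20)/6 = 60/6 = 10
te_D = (12 + 4·13 + 20)/6 = 84/6 = 14
te_E = (1 + 4·2 + 9)/6 = 18/6 = 3
te_F = (3 + 4·7 + 11)/6 = 42/6 = 7

Forward pass:
ES_A = 0; EF_A = 15
ES_B = 15; EF_B = 15+13 = 28
ES_C = 15; EF_C = 15+10 = 25
ES_D = max(EF_B=28, EF_C=25) = 28; EF_D = 28+14 = 42
ES_E = max(EF_A=15, EF_B=28) = 28; EF_E = 28+3 = 31
ES_F = max(EF_D=42, EF_E=31) = 42; EF_F = 42+7 = 49
Expected project duration μ = 49 days. Critical path: A → B → D → F.

Backward pass:
LF_F = 49; LS_F = 49−7 = 42
LF_E = LS_F = 42; LS_E = 42−3 = 39
LF_D = LS_F = 42; LS_D = 42−14 = 28
LF_C = LS_D = 28; LS_C = 28−10 = 18
LF_B = min(LS_D=28, LS_E=39) = 28; LS_B = 28−13 = 15
LF_A = min(LS_B=15, LS_C=18, LS_E=39) = 15; LS_A = 15−15 = 0
Slack_C = LS_C − ES_C = 18 − 15 = 3

3 days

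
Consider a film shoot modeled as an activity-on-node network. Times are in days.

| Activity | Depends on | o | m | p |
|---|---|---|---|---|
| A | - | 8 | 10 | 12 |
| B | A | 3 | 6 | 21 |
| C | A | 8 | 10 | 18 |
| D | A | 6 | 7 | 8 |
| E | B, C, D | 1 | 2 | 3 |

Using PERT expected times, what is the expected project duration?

te_A = (8 + 4·10 + 12)/6 = 60/6 = 10
te_B = (3 + 4·6 + 21)/6 = 48/6 = 8
te_C = (8 + 4·10 + 18)/6 = 66/6 = 11
te_D = (6 + 4·7 + 8)/6 = 42/6 = 7
te_E = (1 + 4·2 + 3)/6 = 12/6 = 2

Forward pass:
ES_A = 0; EF_A = 10
ES_B = 10; EF_B = 10+8 = 18
ES_C = 10; EF_C = 10+11 = 21
ES_D = 10; EF_D = 10+7 = 17
ES_E = max(EF_B=18, EF_C=21, EF_D=17) = 21; EF_E = 21+2 = 23
Expected project duration μ = 23 days. Critical path: A → C → E.

23 days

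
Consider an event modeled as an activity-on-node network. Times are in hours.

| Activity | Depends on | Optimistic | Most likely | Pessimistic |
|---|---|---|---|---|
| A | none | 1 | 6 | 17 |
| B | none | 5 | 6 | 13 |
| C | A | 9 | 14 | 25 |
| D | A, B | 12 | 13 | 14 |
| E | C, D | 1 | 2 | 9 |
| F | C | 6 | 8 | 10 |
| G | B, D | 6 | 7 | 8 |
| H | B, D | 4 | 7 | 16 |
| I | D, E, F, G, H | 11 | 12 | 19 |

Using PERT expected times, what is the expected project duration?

43 hours

te_A = (1 + 4·6 + 17)/6 = 42/6 = 7
te_B = (5 + 4·6 + 13)/6 = 42/6 = 7
te_C = (9 + 4·14 + 25)/6 = 90/6 = 15
te_D = (12 + 4·13 + 14)/6 = 78/6 = 13
te_E = (1 + 4·2 + 9)/6 = 18/6 = 3
te_F = (6 + 4·8 + 10)/6 = 48/6 = 8
te_G = (6 + 4·7 + 8)/6 = 42/6 = 7
te_H = (4 + 4·7 + 16)/6 = 48/6 = 8
te_I = (11 + 4·12 + 19)/6 = 78/6 = 13

Forward pass:
ES_A = 0; EF_A = 7
ES_B = 0; EF_B = 7
ES_C = 7; EF_C = 7+15 = 22
ES_D = max(EF_A=7, EF_B=7) = 7; EF_D = 7+13 = 20
ES_E = max(EF_C=22, EF_D=20) = 22; EF_E = 22+3 = 25
ES_F = 22; EF_F = 22+8 = 30
ES_G = max(EF_B=7, EF_D=20) = 20; EF_G = 20+7 = 27
ES_H = max(EF_B=7, EF_D=20) = 20; EF_H = 20+8 = 28
ES_I = max(EF_D=20, EF_E=25, EF_F=30, EF_G=27, EF_H=28) = 30; EF_I = 30+13 = 43
Expected project duration μ = 43 hours. Critical path: A → C → F → I.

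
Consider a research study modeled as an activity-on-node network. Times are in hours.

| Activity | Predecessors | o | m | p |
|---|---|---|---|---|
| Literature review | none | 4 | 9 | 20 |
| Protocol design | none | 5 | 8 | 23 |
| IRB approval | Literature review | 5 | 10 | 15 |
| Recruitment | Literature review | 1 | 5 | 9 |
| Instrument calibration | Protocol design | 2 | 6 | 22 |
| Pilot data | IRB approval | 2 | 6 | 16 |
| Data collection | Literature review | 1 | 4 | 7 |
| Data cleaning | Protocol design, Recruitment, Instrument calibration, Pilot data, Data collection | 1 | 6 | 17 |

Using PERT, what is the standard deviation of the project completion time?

te_Literature review = (4 + 4·9 + 20)/6 = 60/6 = 10; σ²_Literature review = ((20−4)/6)² = 7.111
te_Protocol design = (5 + 4·8 + 23)/6 = 60/6 = 10; σ²_Protocol design = ((23−5)/6)² = 9.000
te_IRB approval = (5 + 4·10 + 15)/6 = 60/6 = 10; σ²_IRB approval = ((15−5)/6)² = 2.778
te_Recruitment = (1 + 4·5 + 9)/6 = 30/6 = 5; σ²_Recruitment = ((9−1)/6)² = 1.778
te_Instrument calibration = (2 + 4·6 + 22)/6 = 48/6 = 8; σ²_Instrument calibration = ((22−2)/6)² = 11.111
te_Pilot data = (2 + 4·6 + 16)/6 = 42/6 = 7; σ²_Pilot data = ((16−2)/6)² = 5.444
te_Data collection = (1 + 4·4 + 7)/6 = 24/6 = 4; σ²_Data collection = ((7−1)/6)² = 1.000
te_Data cleaning = (1 + 4·6 + 17)/6 = 42/6 = 7; σ²_Data cleaning = ((17−1)/6)² = 7.111

Forward pass:
ES_Literature review = 0; EF_Literature review = 10
ES_Protocol design = 0; EF_Protocol design = 10
ES_IRB approval = 10; EF_IRB approval = 10+10 = 20
ES_Recruitment = 10; EF_Recruitment = 10+5 = 15
ES_Instrument calibration = 10; EF_Instrument calibration = 10+8 = 18
ES_Pilot data = 20; EF_Pilot data = 20+7 = 27
ES_Data collection = 10; EF_Data collection = 10+4 = 14
ES_Data cleaning = max(EF_Protocol design=10, EF_Recruitment=15, EF_Instrument calibration=18, EF_Pilot data=27, EF_Data collection=14) = 27; EF_Data cleaning = 27+7 = 34
Expected project duration μ = 34 hours. Critical path: Literature review → IRB approval → Pilot data → Data cleaning.

Variance along critical path = 7.111 + 2.778 + 5.444 + 7.111 = 22.444
σ = √22.444 = 4.738 hours

4.74 hours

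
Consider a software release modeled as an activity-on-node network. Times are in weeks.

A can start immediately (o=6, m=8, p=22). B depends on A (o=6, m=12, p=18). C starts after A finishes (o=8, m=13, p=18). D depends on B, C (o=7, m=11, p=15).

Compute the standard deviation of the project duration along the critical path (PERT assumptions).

te_A = (6 + 4·8 + 22)/6 = 60/6 = 10; σ²_A = ((22−6)/6)² = 7.111
te_B = (6 + 4·12 + 18)/6 = 72/6 = 12; σ²_B = ((18−6)/6)² = 4.000
te_C = (8 + 4·13 + 18)/6 = 78/6 = 13; σ²_C = ((18−8)/6)² = 2.778
te_D = (7 + 4·11 + 15)/6 = 66/6 = 11; σ²_D = ((15−7)/6)² = 1.778

Forward pass:
ES_A = 0; EF_A = 10
ES_B = 10; EF_B = 10+12 = 22
ES_C = 10; EF_C = 10+13 = 23
ES_D = max(EF_B=22, EF_C=23) = 23; EF_D = 23+11 = 34
Expected project duration μ = 34 weeks. Critical path: A → C → D.

Variance along critical path = 7.111 + 2.778 + 1.778 = 11.667
σ = √11.667 = 3.416 weeks

3.42 weeks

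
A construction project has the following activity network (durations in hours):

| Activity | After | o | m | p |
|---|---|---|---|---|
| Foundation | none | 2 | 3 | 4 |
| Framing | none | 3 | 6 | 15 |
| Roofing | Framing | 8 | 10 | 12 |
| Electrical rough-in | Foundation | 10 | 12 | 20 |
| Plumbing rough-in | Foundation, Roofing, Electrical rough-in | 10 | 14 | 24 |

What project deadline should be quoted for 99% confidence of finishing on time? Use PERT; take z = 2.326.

te_Foundation = (2 + 4·3 + 4)/6 = 18/6 = 3; σ²_Foundation = ((4−2)/6)² = 0.111
te_Framing = (3 + 4·6 + 15)/6 = 42/6 = 7; σ²_Framing = ((15−3)/6)² = 4.000
te_Roofing = (8 + 4·10 + 12)/6 = 60/6 = 10; σ²_Roofing = ((12−8)/6)² = 0.444
te_Electrical rough-in = (10 + 4·12 + 20)/6 = 78/6 = 13; σ²_Electrical rough-in = ((20−10)/6)² = 2.778
te_Plumbing rough-in = (10 + 4·14 + 24)/6 = 90/6 = 15; σ²_Plumbing rough-in = ((24−10)/6)² = 5.444

Forward pass:
ES_Foundation = 0; EF_Foundation = 3
ES_Framing = 0; EF_Framing = 7
ES_Roofing = 7; EF_Roofing = 7+10 = 17
ES_Electrical rough-in = 3; EF_Electrical rough-in = 3+13 = 16
ES_Plumbing rough-in = max(EF_Foundation=3, EF_Roofing=17, EF_Electrical rough-in=16) = 17; EF_Plumbing rough-in = 17+15 = 32
Expected project duration μ = 32 hours. Critical path: Framing → Roofing → Plumbing rough-in.

Variance along critical path = 4.000 + 0.444 + 5.444 = 9.889; σ = 3.145 hours.
D = μ + z·σ = 32 + 2.326·3.145 = 39.3 hours

39.3 hours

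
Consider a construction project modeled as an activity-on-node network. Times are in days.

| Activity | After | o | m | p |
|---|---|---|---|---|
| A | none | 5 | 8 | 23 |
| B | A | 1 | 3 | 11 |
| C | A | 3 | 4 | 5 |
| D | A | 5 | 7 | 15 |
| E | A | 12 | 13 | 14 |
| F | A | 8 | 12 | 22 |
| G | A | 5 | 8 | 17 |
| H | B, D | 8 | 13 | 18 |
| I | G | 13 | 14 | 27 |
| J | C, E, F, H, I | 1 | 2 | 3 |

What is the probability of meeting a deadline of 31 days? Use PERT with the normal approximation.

0.082

te_A = (5 + 4·8 + 23)/6 = 60/6 = 10; σ²_A = ((23−5)/6)² = 9.000
te_B = (1 + 4·3 + 11)/6 = 24/6 = 4; σ²_B = ((11−1)/6)² = 2.778
te_C = (3 + 4·4 + 5)/6 = 24/6 = 4; σ²_C = ((5−3)/6)² = 0.111
te_D = (5 + 4·7 + 15)/6 = 48/6 = 8; σ²_D = ((15−5)/6)² = 2.778
te_E = (12 + 4·13 + 14)/6 = 78/6 = 13; σ²_E = ((14−12)/6)² = 0.111
te_F = (8 + 4·12 + 22)/6 = 78/6 = 13; σ²_F = ((22−8)/6)² = 5.444
te_G = (5 + 4·8 + 17)/6 = 54/6 = 9; σ²_G = ((17−5)/6)² = 4.000
te_H = (8 + 4·13 + 18)/6 = 78/6 = 13; σ²_H = ((18−8)/6)² = 2.778
te_I = (13 + 4·14 + 27)/6 = 96/6 = 16; σ²_I = ((27−13)/6)² = 5.444
te_J = (1 + 4·2 + 3)/6 = 12/6 = 2; σ²_J = ((3−1)/6)² = 0.111

Forward pass:
ES_A = 0; EF_A = 10
ES_B = 10; EF_B = 10+4 = 14
ES_C = 10; EF_C = 10+4 = 14
ES_D = 10; EF_D = 10+8 = 18
ES_E = 10; EF_E = 10+13 = 23
ES_F = 10; EF_F = 10+13 = 23
ES_G = 10; EF_G = 10+9 = 19
ES_H = max(EF_B=14, EF_D=18) = 18; EF_H = 18+13 = 31
ES_I = 19; EF_I = 19+16 = 35
ES_J = max(EF_C=14, EF_E=23, EF_F=23, EF_H=31, EF_I=35) = 35; EF_J = 35+2 = 37
Expected project duration μ = 37 days. Critical path: A → G → I → J.

Variance along critical path = 9.000 + 4.000 + 5.444 + 0.111 = 18.556; σ = √18.556 = 4.308 days.
Z = (31 − 37) / 4.308 = -1.393
P(T ≤ 31) = Φ(-1.393) ≈ 0.082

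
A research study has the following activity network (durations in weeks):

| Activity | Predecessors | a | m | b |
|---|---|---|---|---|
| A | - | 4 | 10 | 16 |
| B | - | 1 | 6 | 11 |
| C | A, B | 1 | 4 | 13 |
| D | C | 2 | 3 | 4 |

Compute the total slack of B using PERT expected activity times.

te_A = (4 + 4·10 + 16)/6 = 60/6 = 10
te_B = (1 + 4·6 + 11)/6 = 36/6 = 6
te_C = (1 + 4·4 + 13)/6 = 30/6 = 5
te_D = (2 + 4·3 + 4)/6 = 18/6 = 3

Forward pass:
ES_A = 0; EF_A = 10
ES_B = 0; EF_B = 6
ES_C = max(EF_A=10, EF_B=6) = 10; EF_C = 10+5 = 15
ES_D = 15; EF_D = 15+3 = 18
Expected project duration μ = 18 weeks. Critical path: A → C → D.

Backward pass:
LF_D = 18; LS_D = 18−3 = 15
LF_C = LS_D = 15; LS_C = 15−5 = 10
LF_B = LS_C = 10; LS_B = 10−6 = 4
LF_A = LS_C = 10; LS_A = 10−10 = 0
Slack_B = LS_B − ES_B = 4 − 0 = 4

4 weeks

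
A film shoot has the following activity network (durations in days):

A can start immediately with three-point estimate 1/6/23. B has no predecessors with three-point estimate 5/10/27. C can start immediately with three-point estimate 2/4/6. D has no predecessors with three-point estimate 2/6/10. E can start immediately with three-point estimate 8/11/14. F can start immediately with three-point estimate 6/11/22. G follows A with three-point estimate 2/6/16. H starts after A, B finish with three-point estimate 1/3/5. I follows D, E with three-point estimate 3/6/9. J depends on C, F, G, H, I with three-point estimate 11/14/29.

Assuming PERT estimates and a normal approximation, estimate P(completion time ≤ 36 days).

0.817

te_A = (1 + 4·6 + 23)/6 = 48/6 = 8; σ²_A = ((23−1)/6)² = 13.444
te_B = (5 + 4·10 + 27)/6 = 72/6 = 12; σ²_B = ((27−5)/6)² = 13.444
te_C = (2 + 4·4 + 6)/6 = 24/6 = 4; σ²_C = ((6−2)/6)² = 0.444
te_D = (2 + 4·6 + 10)/6 = 36/6 = 6; σ²_D = ((10−2)/6)² = 1.778
te_E = (8 + 4·11 + 14)/6 = 66/6 = 11; σ²_E = ((14−8)/6)² = 1.000
te_F = (6 + 4·11 + 22)/6 = 72/6 = 12; σ²_F = ((22−6)/6)² = 7.111
te_G = (2 + 4·6 + 16)/6 = 42/6 = 7; σ²_G = ((16−2)/6)² = 5.444
te_H = (1 + 4·3 + 5)/6 = 18/6 = 3; σ²_H = ((5−1)/6)² = 0.444
te_I = (3 + 4·6 + 9)/6 = 36/6 = 6; σ²_I = ((9−3)/6)² = 1.000
te_J = (11 + 4·14 + 29)/6 = 96/6 = 16; σ²_J = ((29−11)/6)² = 9.000

Forward pass:
ES_A = 0; EF_A = 8
ES_B = 0; EF_B = 12
ES_C = 0; EF_C = 4
ES_D = 0; EF_D = 6
ES_E = 0; EF_E = 11
ES_F = 0; EF_F = 12
ES_G = 8; EF_G = 8+7 = 15
ES_H = max(EF_A=8, EF_B=12) = 12; EF_H = 12+3 = 15
ES_I = max(EF_D=6, EF_E=11) = 11; EF_I = 11+6 = 17
ES_J = max(EF_C=4, EF_F=12, EF_G=15, EF_H=15, EF_I=17) = 17; EF_J = 17+16 = 33
Expected project duration μ = 33 days. Critical path: E → I → J.

Variance along critical path = 1.000 + 1.000 + 9.000 = 11.000; σ = √11.000 = 3.317 days.
Z = (36 − 33) / 3.317 = 0.905
P(T ≤ 36) = Φ(0.905) ≈ 0.817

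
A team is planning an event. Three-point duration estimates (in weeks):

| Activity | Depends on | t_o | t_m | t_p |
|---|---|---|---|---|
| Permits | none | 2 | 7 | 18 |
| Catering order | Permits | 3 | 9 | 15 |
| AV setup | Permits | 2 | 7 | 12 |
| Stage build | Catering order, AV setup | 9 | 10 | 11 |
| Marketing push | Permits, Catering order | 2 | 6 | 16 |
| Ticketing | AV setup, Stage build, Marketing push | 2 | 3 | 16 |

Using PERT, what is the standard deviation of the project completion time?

te_Permits = (2 + 4·7 + 18)/6 = 48/6 = 8; σ²_Permits = ((18−2)/6)² = 7.111
te_Catering order = (3 + 4·9 + 15)/6 = 54/6 = 9; σ²_Catering order = ((15−3)/6)² = 4.000
te_AV setup = (2 + 4·7 + 12)/6 = 42/6 = 7; σ²_AV setup = ((12−2)/6)² = 2.778
te_Stage build = (9 + 4·10 + 11)/6 = 60/6 = 10; σ²_Stage build = ((11−9)/6)² = 0.111
te_Marketing push = (2 + 4·6 + 16)/6 = 42/6 = 7; σ²_Marketing push = ((16−2)/6)² = 5.444
te_Ticketing = (2 + 4·3 + 16)/6 = 30/6 = 5; σ²_Ticketing = ((16−2)/6)² = 5.444

Forward pass:
ES_Permits = 0; EF_Permits = 8
ES_Catering order = 8; EF_Catering order = 8+9 = 17
ES_AV setup = 8; EF_AV setup = 8+7 = 15
ES_Stage build = max(EF_Catering order=17, EF_AV setup=15) = 17; EF_Stage build = 17+10 = 27
ES_Marketing push = max(EF_Permits=8, EF_Catering order=17) = 17; EF_Marketing push = 17+7 = 24
ES_Ticketing = max(EF_AV setup=15, EF_Stage build=27, EF_Marketing push=24) = 27; EF_Ticketing = 27+5 = 32
Expected project duration μ = 32 weeks. Critical path: Permits → Catering order → Stage build → Ticketing.

Variance along critical path = 7.111 + 4.000 + 0.111 + 5.444 = 16.667
σ = √16.667 = 4.082 weeks

4.08 weeks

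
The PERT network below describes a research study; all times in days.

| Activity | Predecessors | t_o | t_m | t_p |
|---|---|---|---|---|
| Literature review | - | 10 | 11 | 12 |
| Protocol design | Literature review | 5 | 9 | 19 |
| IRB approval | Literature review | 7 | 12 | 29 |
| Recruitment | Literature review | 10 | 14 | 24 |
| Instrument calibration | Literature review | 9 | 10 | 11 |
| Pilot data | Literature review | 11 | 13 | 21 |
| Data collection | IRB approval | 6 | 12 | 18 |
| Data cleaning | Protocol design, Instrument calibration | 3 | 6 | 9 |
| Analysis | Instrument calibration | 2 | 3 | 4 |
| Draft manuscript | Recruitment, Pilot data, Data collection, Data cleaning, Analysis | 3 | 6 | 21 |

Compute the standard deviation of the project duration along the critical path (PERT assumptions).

te_Literature review = (10 + 4·11 + 12)/6 = 66/6 = 11; σ²_Literature review = ((12−10)/6)² = 0.111
te_Protocol design = (5 + 4·9 + 19)/6 = 60/6 = 10; σ²_Protocol design = ((19−5)/6)² = 5.444
te_IRB approval = (7 + 4·12 + 29)/6 = 84/6 = 14; σ²_IRB approval = ((29−7)/6)² = 13.444
te_Recruitment = (10 + 4·14 + 24)/6 = 90/6 = 15; σ²_Recruitment = ((24−10)/6)² = 5.444
te_Instrument calibration = (9 + 4·10 + 11)/6 = 60/6 = 10; σ²_Instrument calibration = ((11−9)/6)² = 0.111
te_Pilot data = (11 + 4·13 + 21)/6 = 84/6 = 14; σ²_Pilot data = ((21−11)/6)² = 2.778
te_Data collection = (6 + 4·12 + 18)/6 = 72/6 = 12; σ²_Data collection = ((18−6)/6)² = 4.000
te_Data cleaning = (3 + 4·6 + 9)/6 = 36/6 = 6; σ²_Data cleaning = ((9−3)/6)² = 1.000
te_Analysis = (2 + 4·3 + 4)/6 = 18/6 = 3; σ²_Analysis = ((4−2)/6)² = 0.111
te_Draft manuscript = (3 + 4·6 + 21)/6 = 48/6 = 8; σ²_Draft manuscript = ((21−3)/6)² = 9.000

Forward pass:
ES_Literature review = 0; EF_Literature review = 11
ES_Protocol design = 11; EF_Protocol design = 11+10 = 21
ES_IRB approval = 11; EF_IRB approval = 11+14 = 25
ES_Recruitment = 11; EF_Recruitment = 11+15 = 26
ES_Instrument calibration = 11; EF_Instrument calibration = 11+10 = 21
ES_Pilot data = 11; EF_Pilot data = 11+14 = 25
ES_Data collection = 25; EF_Data collection = 25+12 = 37
ES_Data cleaning = max(EF_Protocol design=21, EF_Instrument calibration=21) = 21; EF_Data cleaning = 21+6 = 27
ES_Analysis = 21; EF_Analysis = 21+3 = 24
ES_Draft manuscript = max(EF_Recruitment=26, EF_Pilot data=25, EF_Data collection=37, EF_Data cleaning=27, EF_Analysis=24) = 37; EF_Draft manuscript = 37+8 = 45
Expected project duration μ = 45 days. Critical path: Literature review → IRB approval → Data collection → Draft manuscript.

Variance along critical path = 0.111 + 13.444 + 4.000 + 9.000 = 26.556
σ = √26.556 = 5.153 days

5.15 days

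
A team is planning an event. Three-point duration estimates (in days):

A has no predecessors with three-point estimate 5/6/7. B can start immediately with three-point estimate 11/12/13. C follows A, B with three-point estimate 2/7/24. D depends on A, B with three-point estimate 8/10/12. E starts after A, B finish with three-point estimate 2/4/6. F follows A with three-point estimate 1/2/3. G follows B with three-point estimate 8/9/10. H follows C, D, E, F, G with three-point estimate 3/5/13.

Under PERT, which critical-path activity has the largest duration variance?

te_A = (5 + 4·6 + 7)/6 = 36/6 = 6; σ²_A = ((7−5)/6)² = 0.111
te_B = (11 + 4·12 + 13)/6 = 72/6 = 12; σ²_B = ((13−11)/6)² = 0.111
te_C = (2 + 4·7 + 24)/6 = 54/6 = 9; σ²_C = ((24−2)/6)² = 13.444
te_D = (8 + 4·10 + 12)/6 = 60/6 = 10; σ²_D = ((12−8)/6)² = 0.444
te_E = (2 + 4·4 + 6)/6 = 24/6 = 4; σ²_E = ((6−2)/6)² = 0.444
te_F = (1 + 4·2 + 3)/6 = 12/6 = 2; σ²_F = ((3−1)/6)² = 0.111
te_G = (8 + 4·9 + 10)/6 = 54/6 = 9; σ²_G = ((10−8)/6)² = 0.111
te_H = (3 + 4·5 + 13)/6 = 36/6 = 6; σ²_H = ((13−3)/6)² = 2.778

Forward pass:
ES_A = 0; EF_A = 6
ES_B = 0; EF_B = 12
ES_C = max(EF_A=6, EF_B=12) = 12; EF_C = 12+9 = 21
ES_D = max(EF_A=6, EF_B=12) = 12; EF_D = 12+10 = 22
ES_E = max(EF_A=6, EF_B=12) = 12; EF_E = 12+4 = 16
ES_F = 6; EF_F = 6+2 = 8
ES_G = 12; EF_G = 12+9 = 21
ES_H = max(EF_C=21, EF_D=22, EF_E=16, EF_F=8, EF_G=21) = 22; EF_H = 22+6 = 28
Expected project duration μ = 28 days. Critical path: B → D → H.

Variances on critical path: σ²_B=0.111, σ²_D=0.444, σ²_H=2.778.
Largest is σ²_H = 2.778.

H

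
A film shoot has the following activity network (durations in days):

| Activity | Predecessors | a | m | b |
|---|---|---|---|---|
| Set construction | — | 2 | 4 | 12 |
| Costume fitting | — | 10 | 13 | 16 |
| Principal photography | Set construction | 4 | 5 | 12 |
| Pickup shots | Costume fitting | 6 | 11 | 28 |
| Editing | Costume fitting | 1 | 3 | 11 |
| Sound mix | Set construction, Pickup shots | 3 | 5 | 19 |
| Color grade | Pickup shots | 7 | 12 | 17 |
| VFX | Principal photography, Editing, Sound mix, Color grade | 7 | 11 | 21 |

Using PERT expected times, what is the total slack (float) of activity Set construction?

26 days

te_Set construction = (2 + 4·4 + 12)/6 = 30/6 = 5
te_Costume fitting = (10 + 4·13 + 16)/6 = 78/6 = 13
te_Principal photography = (4 + 4·5 + 12)/6 = 36/6 = 6
te_Pickup shots = (6 + 4·11 + 28)/6 = 78/6 = 13
te_Editing = (1 + 4·3 + 11)/6 = 24/6 = 4
te_Sound mix = (3 + 4·5 + 19)/6 = 42/6 = 7
te_Color grade = (7 + 4·12 + 17)/6 = 72/6 = 12
te_VFX = (7 + 4·11 + 21)/6 = 72/6 = 12

Forward pass:
ES_Set construction = 0; EF_Set construction = 5
ES_Costume fitting = 0; EF_Costume fitting = 13
ES_Principal photography = 5; EF_Principal photography = 5+6 = 11
ES_Pickup shots = 13; EF_Pickup shots = 13+13 = 26
ES_Editing = 13; EF_Editing = 13+4 = 17
ES_Sound mix = max(EF_Set construction=5, EF_Pickup shots=26) = 26; EF_Sound mix = 26+7 = 33
ES_Color grade = 26; EF_Color grade = 26+12 = 38
ES_VFX = max(EF_Principal photography=11, EF_Editing=17, EF_Sound mix=33, EF_Color grade=38) = 38; EF_VFX = 38+12 = 50
Expected project duration μ = 50 days. Critical path: Costume fitting → Pickup shots → Color grade → VFX.

Backward pass:
LF_VFX = 50; LS_VFX = 50−12 = 38
LF_Color grade = LS_VFX = 38; LS_Color grade = 38−12 = 26
LF_Sound mix = LS_VFX = 38; LS_Sound mix = 38−7 = 31
LF_Editing = LS_VFX = 38; LS_Editing = 38−4 = 34
LF_Pickup shots = min(LS_Sound mix=31, LS_Color grade=26) = 26; LS_Pickup shots = 26−13 = 13
LF_Principal photography = LS_VFX = 38; LS_Principal photography = 38−6 = 32
LF_Costume fitting = min(LS_Pickup shots=13, LS_Editing=34) = 13; LS_Costume fitting = 13−13 = 0
LF_Set construction = min(LS_Principal photography=32, LS_Sound mix=31) = 31; LS_Set construction = 31−5 = 26
Slack_Set construction = LS_Set construction − ES_Set construction = 26 − 0 = 26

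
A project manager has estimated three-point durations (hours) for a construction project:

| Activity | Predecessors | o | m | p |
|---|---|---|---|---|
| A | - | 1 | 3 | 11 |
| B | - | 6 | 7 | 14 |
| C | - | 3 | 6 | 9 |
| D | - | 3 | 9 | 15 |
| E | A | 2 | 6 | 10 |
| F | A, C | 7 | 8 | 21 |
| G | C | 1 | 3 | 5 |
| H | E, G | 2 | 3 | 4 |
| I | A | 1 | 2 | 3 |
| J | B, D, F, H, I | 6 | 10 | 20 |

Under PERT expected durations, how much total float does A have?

te_A = (1 + 4·3 + 11)/6 = 24/6 = 4
te_B = (6 + 4·7 + 14)/6 = 48/6 = 8
te_C = (3 + 4·6 + 9)/6 = 36/6 = 6
te_D = (3 + 4·9 + 15)/6 = 54/6 = 9
te_E = (2 + 4·6 + 10)/6 = 36/6 = 6
te_F = (7 + 4·8 + 21)/6 = 60/6 = 10
te_G = (1 + 4·3 + 5)/6 = 18/6 = 3
te_H = (2 + 4·3 + 4)/6 = 18/6 = 3
te_I = (1 + 4·2 + 3)/6 = 12/6 = 2
te_J = (6 + 4·10 + 20)/6 = 66/6 = 11

Forward pass:
ES_A = 0; EF_A = 4
ES_B = 0; EF_B = 8
ES_C = 0; EF_C = 6
ES_D = 0; EF_D = 9
ES_E = 4; EF_E = 4+6 = 10
ES_F = max(EF_A=4, EF_C=6) = 6; EF_F = 6+10 = 16
ES_G = 6; EF_G = 6+3 = 9
ES_H = max(EF_E=10, EF_G=9) = 10; EF_H = 10+3 = 13
ES_I = 4; EF_I = 4+2 = 6
ES_J = max(EF_B=8, EF_D=9, EF_F=16, EF_H=13, EF_I=6) = 16; EF_J = 16+11 = 27
Expected project duration μ = 27 hours. Critical path: C → F → J.

Backward pass:
LF_J = 27; LS_J = 27−11 = 16
LF_I = LS_J = 16; LS_I = 16−2 = 14
LF_H = LS_J = 16; LS_H = 16−3 = 13
LF_G = LS_H = 13; LS_G = 13−3 = 10
LF_F = LS_J = 16; LS_F = 16−10 = 6
LF_E = LS_H = 13; LS_E = 13−6 = 7
LF_D = LS_J = 16; LS_D = 16−9 = 7
LF_C = min(LS_F=6, LS_G=10) = 6; LS_C = 6−6 = 0
LF_B = LS_J = 16; LS_B = 16−8 = 8
LF_A = min(LS_E=7, LS_F=6, LS_I=14) = 6; LS_A = 6−4 = 2
Slack_A = LS_A − ES_A = 2 − 0 = 2

2 hours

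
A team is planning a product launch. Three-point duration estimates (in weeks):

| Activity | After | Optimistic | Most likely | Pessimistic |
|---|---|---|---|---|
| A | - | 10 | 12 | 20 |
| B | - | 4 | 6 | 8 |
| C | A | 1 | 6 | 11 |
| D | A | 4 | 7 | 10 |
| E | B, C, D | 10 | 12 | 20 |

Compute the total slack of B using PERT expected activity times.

14 weeks

te_A = (10 + 4·12 + 20)/6 = 78/6 = 13
te_B = (4 + 4·6 + 8)/6 = 36/6 = 6
te_C = (1 + 4·6 + 11)/6 = 36/6 = 6
te_D = (4 + 4·7 + 10)/6 = 42/6 = 7
te_E = (10 + 4·12 + 20)/6 = 78/6 = 13

Forward pass:
ES_A = 0; EF_A = 13
ES_B = 0; EF_B = 6
ES_C = 13; EF_C = 13+6 = 19
ES_D = 13; EF_D = 13+7 = 20
ES_E = max(EF_B=6, EF_C=19, EF_D=20) = 20; EF_E = 20+13 = 33
Expected project duration μ = 33 weeks. Critical path: A → D → E.

Backward pass:
LF_E = 33; LS_E = 33−13 = 20
LF_D = LS_E = 20; LS_D = 20−7 = 13
LF_C = LS_E = 20; LS_C = 20−6 = 14
LF_B = LS_E = 20; LS_B = 20−6 = 14
LF_A = min(LS_C=14, LS_D=13) = 13; LS_A = 13−13 = 0
Slack_B = LS_B − ES_B = 14 − 0 = 14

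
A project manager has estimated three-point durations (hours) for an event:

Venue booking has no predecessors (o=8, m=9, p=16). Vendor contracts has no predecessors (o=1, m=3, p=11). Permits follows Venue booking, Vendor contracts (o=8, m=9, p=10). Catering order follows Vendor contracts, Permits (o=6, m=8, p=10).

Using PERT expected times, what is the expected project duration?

te_Venue booking = (8 + 4·9 + 16)/6 = 60/6 = 10
te_Vendor contracts = (1 + 4·3 + 11)/6 = 24/6 = 4
te_Permits = (8 + 4·9 + 10)/6 = 54/6 = 9
te_Catering order = (6 + 4·8 + 10)/6 = 48/6 = 8

Forward pass:
ES_Venue booking = 0; EF_Venue booking = 10
ES_Vendor contracts = 0; EF_Vendor contracts = 4
ES_Permits = max(EF_Venue booking=10, EF_Vendor contracts=4) = 10; EF_Permits = 10+9 = 19
ES_Catering order = max(EF_Vendor contracts=4, EF_Permits=19) = 19; EF_Catering order = 19+8 = 27
Expected project duration μ = 27 hours. Critical path: Venue booking → Permits → Catering order.

27 hours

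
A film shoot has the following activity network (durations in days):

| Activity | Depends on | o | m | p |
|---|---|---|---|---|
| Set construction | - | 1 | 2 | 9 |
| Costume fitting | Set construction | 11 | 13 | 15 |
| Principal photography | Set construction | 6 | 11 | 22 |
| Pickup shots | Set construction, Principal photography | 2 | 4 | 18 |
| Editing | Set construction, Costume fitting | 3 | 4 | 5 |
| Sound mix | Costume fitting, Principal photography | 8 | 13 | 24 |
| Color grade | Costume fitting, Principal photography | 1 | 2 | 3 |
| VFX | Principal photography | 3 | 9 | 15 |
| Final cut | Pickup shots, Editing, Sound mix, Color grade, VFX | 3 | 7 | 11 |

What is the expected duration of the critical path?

37 days

te_Set construction = (1 + 4·2 + 9)/6 = 18/6 = 3
te_Costume fitting = (11 + 4·13 + 15)/6 = 78/6 = 13
te_Principal photography = (6 + 4·11 + 22)/6 = 72/6 = 12
te_Pickup shots = (2 + 4·4 + 18)/6 = 36/6 = 6
te_Editing = (3 + 4·4 + 5)/6 = 24/6 = 4
te_Sound mix = (8 + 4·13 + 24)/6 = 84/6 = 14
te_Color grade = (1 + 4·2 + 3)/6 = 12/6 = 2
te_VFX = (3 + 4·9 + 15)/6 = 54/6 = 9
te_Final cut = (3 + 4·7 + 11)/6 = 42/6 = 7

Forward pass:
ES_Set construction = 0; EF_Set construction = 3
ES_Costume fitting = 3; EF_Costume fitting = 3+13 = 16
ES_Principal photography = 3; EF_Principal photography = 3+12 = 15
ES_Pickup shots = max(EF_Set construction=3, EF_Principal photography=15) = 15; EF_Pickup shots = 15+6 = 21
ES_Editing = max(EF_Set construction=3, EF_Costume fitting=16) = 16; EF_Editing = 16+4 = 20
ES_Sound mix = max(EF_Costume fitting=16, EF_Principal photography=15) = 16; EF_Sound mix = 16+14 = 30
ES_Color grade = max(EF_Costume fitting=16, EF_Principal photography=15) = 16; EF_Color grade = 16+2 = 18
ES_VFX = 15; EF_VFX = 15+9 = 24
ES_Final cut = max(EF_Pickup shots=21, EF_Editing=20, EF_Sound mix=30, EF_Color grade=18, EF_VFX=24) = 30; EF_Final cut = 30+7 = 37
Expected project duration μ = 37 days. Critical path: Set construction → Costume fitting → Sound mix → Final cut.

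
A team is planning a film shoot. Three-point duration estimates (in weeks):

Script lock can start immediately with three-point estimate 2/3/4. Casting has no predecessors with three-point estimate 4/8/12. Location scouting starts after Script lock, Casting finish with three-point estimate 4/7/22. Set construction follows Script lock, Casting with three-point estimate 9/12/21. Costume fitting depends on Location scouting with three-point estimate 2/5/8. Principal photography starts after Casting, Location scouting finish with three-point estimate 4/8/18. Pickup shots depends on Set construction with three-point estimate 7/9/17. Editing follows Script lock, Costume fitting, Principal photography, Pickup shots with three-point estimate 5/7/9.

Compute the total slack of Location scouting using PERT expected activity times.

5 weeks

te_Script lock = (2 + 4·3 + 4)/6 = 18/6 = 3
te_Casting = (4 + 4·8 + 12)/6 = 48/6 = 8
te_Location scouting = (4 + 4·7 + 22)/6 = 54/6 = 9
te_Set construction = (9 + 4·12 + 21)/6 = 78/6 = 13
te_Costume fitting = (2 + 4·5 + 8)/6 = 30/6 = 5
te_Principal photography = (4 + 4·8 + 18)/6 = 54/6 = 9
te_Pickup shots = (7 + 4·9 + 17)/6 = 60/6 = 10
te_Editing = (5 + 4·7 + 9)/6 = 42/6 = 7

Forward pass:
ES_Script lock = 0; EF_Script lock = 3
ES_Casting = 0; EF_Casting = 8
ES_Location scouting = max(EF_Script lock=3, EF_Casting=8) = 8; EF_Location scouting = 8+9 = 17
ES_Set construction = max(EF_Script lock=3, EF_Casting=8) = 8; EF_Set construction = 8+13 = 21
ES_Costume fitting = 17; EF_Costume fitting = 17+5 = 22
ES_Principal photography = max(EF_Casting=8, EF_Location scouting=17) = 17; EF_Principal photography = 17+9 = 26
ES_Pickup shots = 21; EF_Pickup shots = 21+10 = 31
ES_Editing = max(EF_Script lock=3, EF_Costume fitting=22, EF_Principal photography=26, EF_Pickup shots=31) = 31; EF_Editing = 31+7 = 38
Expected project duration μ = 38 weeks. Critical path: Casting → Set construction → Pickup shots → Editing.

Backward pass:
LF_Editing = 38; LS_Editing = 38−7 = 31
LF_Pickup shots = LS_Editing = 31; LS_Pickup shots = 31−10 = 21
LF_Principal photography = LS_Editing = 31; LS_Principal photography = 31−9 = 22
LF_Costume fitting = LS_Editing = 31; LS_Costume fitting = 31−5 = 26
LF_Set construction = LS_Pickup shots = 21; LS_Set construction = 21−13 = 8
LF_Location scouting = min(LS_Costume fitting=26, LS_Principal photography=22) = 22; LS_Location scouting = 22−9 = 13
LF_Casting = min(LS_Location scouting=13, LS_Set construction=8, LS_Principal photography=22) = 8; LS_Casting = 8−8 = 0
LF_Script lock = min(LS_Location scouting=13, LS_Set construction=8, LS_Editing=31) = 8; LS_Script lock = 8−3 = 5
Slack_Location scouting = LS_Location scouting − ES_Location scouting = 13 − 8 = 5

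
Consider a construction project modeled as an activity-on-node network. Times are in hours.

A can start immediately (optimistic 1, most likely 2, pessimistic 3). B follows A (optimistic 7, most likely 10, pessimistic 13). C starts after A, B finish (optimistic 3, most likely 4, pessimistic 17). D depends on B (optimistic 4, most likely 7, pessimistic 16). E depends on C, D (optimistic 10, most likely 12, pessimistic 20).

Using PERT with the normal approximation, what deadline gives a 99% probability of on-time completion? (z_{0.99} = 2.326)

te_A = (1 + 4·2 + 3)/6 = 12/6 = 2; σ²_A = ((3−1)/6)² = 0.111
te_B = (7 + 4·10 + 13)/6 = 60/6 = 10; σ²_B = ((13−7)/6)² = 1.000
te_C = (3 + 4·4 + 17)/6 = 36/6 = 6; σ²_C = ((17−3)/6)² = 5.444
te_D = (4 + 4·7 + 16)/6 = 48/6 = 8; σ²_D = ((16−4)/6)² = 4.000
te_E = (10 + 4·12 + 20)/6 = 78/6 = 13; σ²_E = ((20−10)/6)² = 2.778

Forward pass:
ES_A = 0; EF_A = 2
ES_B = 2; EF_B = 2+10 = 12
ES_C = max(EF_A=2, EF_B=12) = 12; EF_C = 12+6 = 18
ES_D = 12; EF_D = 12+8 = 20
ES_E = max(EF_C=18, EF_D=20) = 20; EF_E = 20+13 = 33
Expected project duration μ = 33 hours. Critical path: A → B → D → E.

Variance along critical path = 0.111 + 1.000 + 4.000 + 2.778 = 7.889; σ = 2.809 hours.
D = μ + z·σ = 33 + 2.326·2.809 = 39.5 hours

39.5 hours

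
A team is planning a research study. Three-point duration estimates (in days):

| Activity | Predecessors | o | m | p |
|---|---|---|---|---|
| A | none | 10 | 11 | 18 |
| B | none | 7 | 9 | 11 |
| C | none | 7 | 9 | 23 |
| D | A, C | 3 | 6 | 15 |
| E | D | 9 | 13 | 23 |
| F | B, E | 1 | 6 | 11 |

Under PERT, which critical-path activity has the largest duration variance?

te_A = (10 + 4·11 + 18)/6 = 72/6 = 12; σ²_A = ((18−10)/6)² = 1.778
te_B = (7 + 4·9 + 11)/6 = 54/6 = 9; σ²_B = ((11−7)/6)² = 0.444
te_C = (7 + 4·9 + 23)/6 = 66/6 = 11; σ²_C = ((23−7)/6)² = 7.111
te_D = (3 + 4·6 + 15)/6 = 42/6 = 7; σ²_D = ((15−3)/6)² = 4.000
te_E = (9 + 4·13 + 23)/6 = 84/6 = 14; σ²_E = ((23−9)/6)² = 5.444
te_F = (1 + 4·6 + 11)/6 = 36/6 = 6; σ²_F = ((11−1)/6)² = 2.778

Forward pass:
ES_A = 0; EF_A = 12
ES_B = 0; EF_B = 9
ES_C = 0; EF_C = 11
ES_D = max(EF_A=12, EF_C=11) = 12; EF_D = 12+7 = 19
ES_E = 19; EF_E = 19+14 = 33
ES_F = max(EF_B=9, EF_E=33) = 33; EF_F = 33+6 = 39
Expected project duration μ = 39 days. Critical path: A → D → E → F.

Variances on critical path: σ²_A=1.778, σ²_D=4.000, σ²_E=5.444, σ²_F=2.778.
Largest is σ²_E = 5.444.

E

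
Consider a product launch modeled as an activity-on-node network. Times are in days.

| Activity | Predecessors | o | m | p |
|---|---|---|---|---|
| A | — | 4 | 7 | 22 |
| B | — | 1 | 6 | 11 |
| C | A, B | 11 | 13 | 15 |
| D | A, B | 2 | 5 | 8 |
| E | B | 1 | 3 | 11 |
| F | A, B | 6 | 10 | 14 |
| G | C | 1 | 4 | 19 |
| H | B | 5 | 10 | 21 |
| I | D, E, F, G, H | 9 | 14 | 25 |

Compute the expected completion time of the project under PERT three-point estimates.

te_A = (4 + 4·7 + 22)/6 = 54/6 = 9
te_B = (1 + 4·6 + 11)/6 = 36/6 = 6
te_C = (11 + 4·13 + 15)/6 = 78/6 = 13
te_D = (2 + 4·5 + 8)/6 = 30/6 = 5
te_E = (1 + 4·3 + 11)/6 = 24/6 = 4
te_F = (6 + 4·10 + 14)/6 = 60/6 = 10
te_G = (1 + 4·4 + 19)/6 = 36/6 = 6
te_H = (5 + 4·10 + 21)/6 = 66/6 = 11
te_I = (9 + 4·14 + 25)/6 = 90/6 = 15

Forward pass:
ES_A = 0; EF_A = 9
ES_B = 0; EF_B = 6
ES_C = max(EF_A=9, EF_B=6) = 9; EF_C = 9+13 = 22
ES_D = max(EF_A=9, EF_B=6) = 9; EF_D = 9+5 = 14
ES_E = 6; EF_E = 6+4 = 10
ES_F = max(EF_A=9, EF_B=6) = 9; EF_F = 9+10 = 19
ES_G = 22; EF_G = 22+6 = 28
ES_H = 6; EF_H = 6+11 = 17
ES_I = max(EF_D=14, EF_E=10, EF_F=19, EF_G=28, EF_H=17) = 28; EF_I = 28+15 = 43
Expected project duration μ = 43 days. Critical path: A → C → G → I.

43 days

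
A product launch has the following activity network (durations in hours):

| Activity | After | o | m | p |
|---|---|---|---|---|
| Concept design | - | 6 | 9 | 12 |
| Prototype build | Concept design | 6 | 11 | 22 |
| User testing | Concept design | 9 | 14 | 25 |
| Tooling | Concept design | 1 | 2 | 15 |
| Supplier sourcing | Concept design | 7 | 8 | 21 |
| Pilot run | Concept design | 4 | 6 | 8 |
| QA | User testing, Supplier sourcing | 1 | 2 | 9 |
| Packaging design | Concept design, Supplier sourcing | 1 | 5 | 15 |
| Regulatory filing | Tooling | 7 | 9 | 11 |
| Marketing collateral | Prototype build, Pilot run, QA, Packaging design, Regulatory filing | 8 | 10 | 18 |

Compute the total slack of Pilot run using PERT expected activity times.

12 hours

te_Concept design = (6 + 4·9 + 12)/6 = 54/6 = 9
te_Prototype build = (6 + 4·11 + 22)/6 = 72/6 = 12
te_User testing = (9 + 4·14 + 25)/6 = 90/6 = 15
te_Tooling = (1 + 4·2 + 15)/6 = 24/6 = 4
te_Supplier sourcing = (7 + 4·8 + 21)/6 = 60/6 = 10
te_Pilot run = (4 + 4·6 + 8)/6 = 36/6 = 6
te_QA = (1 + 4·2 + 9)/6 = 18/6 = 3
te_Packaging design = (1 + 4·5 + 15)/6 = 36/6 = 6
te_Regulatory filing = (7 + 4·9 + 11)/6 = 54/6 = 9
te_Marketing collateral = (8 + 4·10 + 18)/6 = 66/6 = 11

Forward pass:
ES_Concept design = 0; EF_Concept design = 9
ES_Prototype build = 9; EF_Prototype build = 9+12 = 21
ES_User testing = 9; EF_User testing = 9+15 = 24
ES_Tooling = 9; EF_Tooling = 9+4 = 13
ES_Supplier sourcing = 9; EF_Supplier sourcing = 9+10 = 19
ES_Pilot run = 9; EF_Pilot run = 9+6 = 15
ES_QA = max(EF_User testing=24, EF_Supplier sourcing=19) = 24; EF_QA = 24+3 = 27
ES_Packaging design = max(EF_Concept design=9, EF_Supplier sourcing=19) = 19; EF_Packaging design = 19+6 = 25
ES_Regulatory filing = 13; EF_Regulatory filing = 13+9 = 22
ES_Marketing collateral = max(EF_Prototype build=21, EF_Pilot run=15, EF_QA=27, EF_Packaging design=25, EF_Regulatory filing=22) = 27; EF_Marketing collateral = 27+11 = 38
Expected project duration μ = 38 hours. Critical path: Concept design → User testing → QA → Marketing collateral.

Backward pass:
LF_Marketing collateral = 38; LS_Marketing collateral = 38−11 = 27
LF_Regulatory filing = LS_Marketing collateral = 27; LS_Regulatory filing = 27−9 = 18
LF_Packaging design = LS_Marketing collateral = 27; LS_Packaging design = 27−6 = 21
LF_QA = LS_Marketing collateral = 27; LS_QA = 27−3 = 24
LF_Pilot run = LS_Marketing collateral = 27; LS_Pilot run = 27−6 = 21
LF_Supplier sourcing = min(LS_QA=24, LS_Packaging design=21) = 21; LS_Supplier sourcing = 21−10 = 11
LF_Tooling = LS_Regulatory filing = 18; LS_Tooling = 18−4 = 14
LF_User testing = LS_QA = 24; LS_User testing = 24−15 = 9
LF_Prototype build = LS_Marketing collateral = 27; LS_Prototype build = 27−12 = 15
LF_Concept design = min(LS_Prototype build=15, LS_User testing=9, LS_Tooling=14, LS_Supplier sourcing=11, LS_Pilot run=21, LS_Packaging design=21) = 9; LS_Concept design = 9−9 = 0
Slack_Pilot run = LS_Pilot run − ES_Pilot run = 21 − 9 = 12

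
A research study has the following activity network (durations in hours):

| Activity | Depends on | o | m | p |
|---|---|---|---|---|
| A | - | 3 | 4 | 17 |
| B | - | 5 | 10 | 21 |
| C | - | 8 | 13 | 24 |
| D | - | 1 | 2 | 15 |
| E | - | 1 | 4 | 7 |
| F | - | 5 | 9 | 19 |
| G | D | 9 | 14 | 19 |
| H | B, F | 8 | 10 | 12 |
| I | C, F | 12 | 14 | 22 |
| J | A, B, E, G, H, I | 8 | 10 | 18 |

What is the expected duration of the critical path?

40 hours

te_A = (3 + 4·4 + 17)/6 = 36/6 = 6
te_B = (5 + 4·10 + 21)/6 = 66/6 = 11
te_C = (8 + 4·13 + 24)/6 = 84/6 = 14
te_D = (1 + 4·2 + 15)/6 = 24/6 = 4
te_E = (1 + 4·4 + 7)/6 = 24/6 = 4
te_F = (5 + 4·9 + 19)/6 = 60/6 = 10
te_G = (9 + 4·14 + 19)/6 = 84/6 = 14
te_H = (8 + 4·10 + 12)/6 = 60/6 = 10
te_I = (12 + 4·14 + 22)/6 = 90/6 = 15
te_J = (8 + 4·10 + 18)/6 = 66/6 = 11

Forward pass:
ES_A = 0; EF_A = 6
ES_B = 0; EF_B = 11
ES_C = 0; EF_C = 14
ES_D = 0; EF_D = 4
ES_E = 0; EF_E = 4
ES_F = 0; EF_F = 10
ES_G = 4; EF_G = 4+14 = 18
ES_H = max(EF_B=11, EF_F=10) = 11; EF_H = 11+10 = 21
ES_I = max(EF_C=14, EF_F=10) = 14; EF_I = 14+15 = 29
ES_J = max(EF_A=6, EF_B=11, EF_E=4, EF_G=18, EF_H=21, EF_I=29) = 29; EF_J = 29+11 = 40
Expected project duration μ = 40 hours. Critical path: C → I → J.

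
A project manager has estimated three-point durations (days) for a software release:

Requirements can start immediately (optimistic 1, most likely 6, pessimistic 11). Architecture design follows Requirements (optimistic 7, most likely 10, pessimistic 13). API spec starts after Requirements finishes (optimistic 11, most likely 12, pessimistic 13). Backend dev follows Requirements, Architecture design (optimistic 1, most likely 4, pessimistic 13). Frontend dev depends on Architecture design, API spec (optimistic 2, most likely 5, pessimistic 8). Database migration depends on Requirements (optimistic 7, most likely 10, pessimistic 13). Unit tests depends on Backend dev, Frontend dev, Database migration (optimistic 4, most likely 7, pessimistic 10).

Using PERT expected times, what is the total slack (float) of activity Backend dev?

2 days

te_Requirements = (1 + 4·6 + 11)/6 = 36/6 = 6
te_Architecture design = (7 + 4·10 + 13)/6 = 60/6 = 10
te_API spec = (11 + 4·12 + 13)/6 = 72/6 = 12
te_Backend dev = (1 + 4·4 + 13)/6 = 30/6 = 5
te_Frontend dev = (2 + 4·5 + 8)/6 = 30/6 = 5
te_Database migration = (7 + 4·10 + 13)/6 = 60/6 = 10
te_Unit tests = (4 + 4·7 + 10)/6 = 42/6 = 7

Forward pass:
ES_Requirements = 0; EF_Requirements = 6
ES_Architecture design = 6; EF_Architecture design = 6+10 = 16
ES_API spec = 6; EF_API spec = 6+12 = 18
ES_Backend dev = max(EF_Requirements=6, EF_Architecture design=16) = 16; EF_Backend dev = 16+5 = 21
ES_Frontend dev = max(EF_Architecture design=16, EF_API spec=18) = 18; EF_Frontend dev = 18+5 = 23
ES_Database migration = 6; EF_Database migration = 6+10 = 16
ES_Unit tests = max(EF_Backend dev=21, EF_Frontend dev=23, EF_Database migration=16) = 23; EF_Unit tests = 23+7 = 30
Expected project duration μ = 30 days. Critical path: Requirements → API spec → Frontend dev → Unit tests.

Backward pass:
LF_Unit tests = 30; LS_Unit tests = 30−7 = 23
LF_Database migration = LS_Unit tests = 23; LS_Database migration = 23−10 = 13
LF_Frontend dev = LS_Unit tests = 23; LS_Frontend dev = 23−5 = 18
LF_Backend dev = LS_Unit tests = 23; LS_Backend dev = 23−5 = 18
LF_API spec = LS_Frontend dev = 18; LS_API spec = 18−12 = 6
LF_Architecture design = min(LS_Backend dev=18, LS_Frontend dev=18) = 18; LS_Architecture design = 18−10 = 8
LF_Requirements = min(LS_Architecture design=8, LS_API spec=6, LS_Backend dev=18, LS_Database migration=13) = 6; LS_Requirements = 6−6 = 0
Slack_Backend dev = LS_Backend dev − ES_Backend dev = 18 − 16 = 2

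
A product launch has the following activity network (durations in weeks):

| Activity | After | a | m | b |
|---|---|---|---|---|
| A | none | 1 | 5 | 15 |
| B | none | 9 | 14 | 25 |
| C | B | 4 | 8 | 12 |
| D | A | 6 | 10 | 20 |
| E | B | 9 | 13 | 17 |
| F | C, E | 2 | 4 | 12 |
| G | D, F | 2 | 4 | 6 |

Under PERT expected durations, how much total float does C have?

5 weeks

te_A = (1 + 4·5 + 15)/6 = 36/6 = 6
te_B = (9 + 4·14 + 25)/6 = 90/6 = 15
te_C = (4 + 4·8 + 12)/6 = 48/6 = 8
te_D = (6 + 4·10 + 20)/6 = 66/6 = 11
te_E = (9 + 4·13 + 17)/6 = 78/6 = 13
te_F = (2 + 4·4 + 12)/6 = 30/6 = 5
te_G = (2 + 4·4 + 6)/6 = 24/6 = 4

Forward pass:
ES_A = 0; EF_A = 6
ES_B = 0; EF_B = 15
ES_C = 15; EF_C = 15+8 = 23
ES_D = 6; EF_D = 6+11 = 17
ES_E = 15; EF_E = 15+13 = 28
ES_F = max(EF_C=23, EF_E=28) = 28; EF_F = 28+5 = 33
ES_G = max(EF_D=17, EF_F=33) = 33; EF_G = 33+4 = 37
Expected project duration μ = 37 weeks. Critical path: B → E → F → G.

Backward pass:
LF_G = 37; LS_G = 37−4 = 33
LF_F = LS_G = 33; LS_F = 33−5 = 28
LF_E = LS_F = 28; LS_E = 28−13 = 15
LF_D = LS_G = 33; LS_D = 33−11 = 22
LF_C = LS_F = 28; LS_C = 28−8 = 20
LF_B = min(LS_C=20, LS_E=15) = 15; LS_B = 15−15 = 0
LF_A = LS_D = 22; LS_A = 22−6 = 16
Slack_C = LS_C − ES_C = 20 − 15 = 5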